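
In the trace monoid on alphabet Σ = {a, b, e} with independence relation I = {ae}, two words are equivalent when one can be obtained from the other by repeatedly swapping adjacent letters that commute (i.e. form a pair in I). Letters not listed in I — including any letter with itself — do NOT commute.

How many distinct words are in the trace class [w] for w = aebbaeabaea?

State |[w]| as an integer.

piece 0:a — minimal
piece 1:e — minimal
piece 2:b rests on {0:a, 1:e}
piece 3:b rests on {2:b}
piece 4:a rests on {3:b}
piece 5:e rests on {3:b}
piece 6:a rests on {4:a}
piece 7:b rests on {5:e, 6:a}
piece 8:a rests on {7:b}
piece 9:e rests on {7:b}
piece 10:a rests on {8:a}
minimal pieces: {0:a, 1:e}
ways to finish when only these pieces remain (= sum over removing one remaining piece with nothing left below it):
  1 left: {9}→1  {10}→1
  2 left: {8,10}→1  {9,10}→2
  3 left: {8,9,10}→3
  4 left: {7,8,9,10}→3
  5 left: {5,7,8,9,10}→3  {6,7,8,9,10}→3
  6 left: {4,6,7,8,9,10}→3  {5,6,7,8,9,10}→6
  7 left: {4,5,6,7,8,9,10}→9
  8 left: {3,4,5,6,7,8,9,10}→9
  9 left: {2,3,4,5,6,7,8,9,10}→9
  placing 0:a first → 9 extensions
  placing 1:e first → 9 extensions
total linear extensions = 18

18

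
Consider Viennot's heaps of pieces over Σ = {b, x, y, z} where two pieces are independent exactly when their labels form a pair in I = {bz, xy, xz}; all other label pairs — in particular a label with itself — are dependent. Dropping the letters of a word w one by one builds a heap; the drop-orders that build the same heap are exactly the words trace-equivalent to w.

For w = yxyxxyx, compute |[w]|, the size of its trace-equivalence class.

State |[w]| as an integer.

0(y) covers ∅
1(x) covers ∅
2(y) covers 0:y
3(x) covers 1:x
4(x) covers 3:x
5(y) covers 2:y
6(x) covers 4:x
floor of heap: 0:y, 1:x
completions by unplaced set U, small U first (add the entries for U minus each lowest piece of U):
  |U|=1: {5}:1  {6}:1
  |U|=2: {2,5}:1  {4,6}:1  {5,6}:2
  |U|=3: {0,2,5}:1  {2,5,6}:3  {3,4,6}:1  {4,5,6}:3
  |U|=4: {0,2,5,6}:4  {1,3,4,6}:1  {2,4,5,6}:6  {3,4,5,6}:4
  |U|=5: {0,2,4,5,6}:10  {1,3,4,5,6}:5  {2,3,4,5,6}:10
  start at 0(y): 15
  start at 1(x): 20
sum over floor = 35

35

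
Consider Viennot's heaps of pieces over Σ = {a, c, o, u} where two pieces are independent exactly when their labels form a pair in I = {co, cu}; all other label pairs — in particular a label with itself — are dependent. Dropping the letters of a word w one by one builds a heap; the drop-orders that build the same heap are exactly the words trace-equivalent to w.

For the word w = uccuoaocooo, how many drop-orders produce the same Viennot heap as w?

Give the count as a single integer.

50

#0=u has no predecessor
#1=c has no predecessor
#2=c depends on [1:c]
#3=u depends on [0:u]
#4=o depends on [3:u]
#5=a depends on [2:c, 4:o]
#6=o depends on [5:a]
#7=c depends on [5:a]
#8=o depends on [6:o]
#9=o depends on [8:o]
#10=o depends on [9:o]
sources: [0:u, 1:c]
N(rest) = Σ N(rest − s) over sources s of rest; N(one piece) = 1:
  size 1 → [7]=1  [10]=1
  size 2 → [7,10]=2  [9,10]=1
  size 3 → [7,9,10]=3  [8,9,10]=1
  size 4 → [6,8,9,10]=1  [7,8,9,10]=4
  size 5 → [6,7,8,9,10]=5
  size 6 → [5,6,7,8,9,10]=5
  size 7 → [2,5,6,7,8,9,10]=5  [4,5,6,7,8,9,10]=5
  size 8 → [1,2,5,6,7,8,9,10]=5  [2,4,5,6,7,8,9,10]=10  [3,4,5,6,7,8,9,10]=5
  size 9 → [0,3,4,5,6,7,8,9,10]=5  [1,2,4,5,6,7,8,9,10]=15  [2,3,4,5,6,7,8,9,10]=15
  first=0(u) contributes 30
  first=1(c) contributes 20
|[w]| = 50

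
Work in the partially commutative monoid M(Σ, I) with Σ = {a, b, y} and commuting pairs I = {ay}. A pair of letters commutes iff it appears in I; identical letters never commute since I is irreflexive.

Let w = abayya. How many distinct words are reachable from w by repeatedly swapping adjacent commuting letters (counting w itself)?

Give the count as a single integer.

0(a) covers ∅
1(b) covers 0:a
2(a) covers 1:b
3(y) covers 1:b
4(y) covers 3:y
5(a) covers 2:a
floor of heap: 0:a
completions by unplaced set U, small U first (add the entries for U minus each lowest piece of U):
  |U|=1: {4}:1  {5}:1
  |U|=2: {2,5}:1  {3,4}:1  {4,5}:2
  |U|=3: {2,4,5}:3  {3,4,5}:3
  |U|=4: {2,3,4,5}:6
  start at 0(a): 6

6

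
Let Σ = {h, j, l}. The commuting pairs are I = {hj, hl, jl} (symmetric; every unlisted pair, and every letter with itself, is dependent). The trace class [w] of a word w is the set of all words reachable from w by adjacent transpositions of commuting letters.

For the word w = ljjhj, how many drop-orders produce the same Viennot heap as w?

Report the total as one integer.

#0=l has no predecessor
#1=j has no predecessor
#2=j depends on [1:j]
#3=h has no predecessor
#4=j depends on [2:j]
sources: [0:l, 1:j, 3:h]
N(rest) = Σ N(rest − s) over sources s of rest; N(one piece) = 1:
  size 1 → [0]=1  [3]=1  [4]=1
  size 2 → [0,3]=2  [0,4]=2  [2,4]=1  [3,4]=2
  size 3 → [0,2,4]=3  [0,3,4]=6  [1,2,4]=1  [2,3,4]=3
  first=0(l) contributes 4
  first=1(j) contributes 12
  first=3(h) contributes 4
|[w]| = 20

20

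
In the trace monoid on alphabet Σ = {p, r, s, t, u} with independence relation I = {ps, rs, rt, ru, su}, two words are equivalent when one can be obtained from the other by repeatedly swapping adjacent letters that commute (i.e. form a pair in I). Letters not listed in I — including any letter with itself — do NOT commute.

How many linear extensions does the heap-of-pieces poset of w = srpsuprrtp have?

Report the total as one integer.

64

piece 0:s — minimal
piece 1:r — minimal
piece 2:p rests on {1:r}
piece 3:s rests on {0:s}
piece 4:u rests on {2:p}
piece 5:p rests on {4:u}
piece 6:r rests on {5:p}
piece 7:r rests on {6:r}
piece 8:t rests on {3:s, 5:p}
piece 9:p rests on {7:r, 8:t}
minimal pieces: {0:s, 1:r}
ways to finish when only these pieces remain (= sum over removing one remaining piece with nothing left below it):
  1 left: {9}→1
  2 left: {7,9}→1  {8,9}→1
  3 left: {3,8,9}→1  {6,7,9}→1  {7,8,9}→2
  4 left: {0,3,8,9}→1  {3,7,8,9}→3  {6,7,8,9}→3
  5 left: {0,3,7,8,9}→4  {3,6,7,8,9}→6  {5,6,7,8,9}→3
  6 left: {0,3,6,7,8,9}→10  {3,5,6,7,8,9}→9  {4,5,6,7,8,9}→3
  7 left: {0,3,5,6,7,8,9}→19  {2,4,5,6,7,8,9}→3  {3,4,5,6,7,8,9}→12
  8 left: {0,3,4,5,6,7,8,9}→31  {1,2,4,5,6,7,8,9}→3  {2,3,4,5,6,7,8,9}→15
  placing 0:s first → 18 extensions
  placing 1:r first → 46 extensions
total linear extensions = 64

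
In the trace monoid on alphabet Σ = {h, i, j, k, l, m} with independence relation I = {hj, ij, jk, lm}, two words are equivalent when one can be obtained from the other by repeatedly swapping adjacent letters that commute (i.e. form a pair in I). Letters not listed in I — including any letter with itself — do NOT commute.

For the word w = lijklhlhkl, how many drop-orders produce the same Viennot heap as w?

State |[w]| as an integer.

3

#0=l has no predecessor
#1=i depends on [0:l]
#2=j depends on [0:l]
#3=k depends on [1:i]
#4=l depends on [2:j, 3:k]
#5=h depends on [4:l]
#6=l depends on [5:h]
#7=h depends on [6:l]
#8=k depends on [7:h]
#9=l depends on [8:k]
sources: [0:l]
N(rest) = Σ N(rest − s) over sources s of rest; N(one piece) = 1:
  size 1 → [9]=1
  size 2 → [8,9]=1
  size 3 → [7,8,9]=1
  size 4 → [6,7,8,9]=1
  size 5 → [5,6,7,8,9]=1
  size 6 → [4,5,6,7,8,9]=1
  size 7 → [2,4,5,6,7,8,9]=1  [3,4,5,6,7,8,9]=1
  size 8 → [1,3,4,5,6,7,8,9]=1  [2,3,4,5,6,7,8,9]=2
  first=0(l) contributes 3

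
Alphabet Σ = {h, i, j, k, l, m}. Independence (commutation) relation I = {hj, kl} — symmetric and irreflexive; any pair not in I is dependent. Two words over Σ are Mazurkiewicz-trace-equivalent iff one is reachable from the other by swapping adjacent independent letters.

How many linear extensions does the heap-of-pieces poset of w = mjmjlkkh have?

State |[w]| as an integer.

#0=m has no predecessor
#1=j depends on [0:m]
#2=m depends on [1:j]
#3=j depends on [2:m]
#4=l depends on [3:j]
#5=k depends on [3:j]
#6=k depends on [5:k]
#7=h depends on [4:l, 6:k]
sources: [0:m]
N(rest) = Σ N(rest − s) over sources s of rest; N(one piece) = 1:
  size 1 → [7]=1
  size 2 → [4,7]=1  [6,7]=1
  size 3 → [4,6,7]=2  [5,6,7]=1
  size 4 → [4,5,6,7]=3
  size 5 → [3,4,5,6,7]=3
  size 6 → [2,3,4,5,6,7]=3
  first=0(m) contributes 3

3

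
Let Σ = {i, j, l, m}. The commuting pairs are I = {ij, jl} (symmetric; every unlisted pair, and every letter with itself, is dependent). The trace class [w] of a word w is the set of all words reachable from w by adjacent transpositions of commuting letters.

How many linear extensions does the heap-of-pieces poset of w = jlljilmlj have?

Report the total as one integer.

0(j) covers ∅
1(l) covers ∅
2(l) covers 1:l
3(j) covers 0:j
4(i) covers 2:l
5(l) covers 4:i
6(m) covers 3:j, 5:l
7(l) covers 6:m
8(j) covers 6:m
floor of heap: 0:j, 1:l
completions by unplaced set U, small U first (add the entries for U minus each lowest piece of U):
  |U|=1: {7}:1  {8}:1
  |U|=2: {7,8}:2
  |U|=3: {6,7,8}:2
  |U|=4: {3,6,7,8}:2  {5,6,7,8}:2
  |U|=5: {0,3,6,7,8}:2  {3,5,6,7,8}:4  {4,5,6,7,8}:2
  |U|=6: {0,3,5,6,7,8}:6  {2,4,5,6,7,8}:2  {3,4,5,6,7,8}:6
  |U|=7: {0,3,4,5,6,7,8}:12  {1,2,4,5,6,7,8}:2  {2,3,4,5,6,7,8}:8
  start at 0(j): 10
  start at 1(l): 20
sum over floor = 30

30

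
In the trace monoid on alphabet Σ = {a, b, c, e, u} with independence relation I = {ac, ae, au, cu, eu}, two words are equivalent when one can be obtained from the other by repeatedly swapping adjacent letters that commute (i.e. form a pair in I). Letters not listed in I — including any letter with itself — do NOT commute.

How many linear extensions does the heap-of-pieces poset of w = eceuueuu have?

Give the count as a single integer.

drop 0:e onto floor
drop 1:c onto {0:e}
drop 2:e onto {1:c}
drop 3:u onto floor
drop 4:u onto {3:u}
drop 5:e onto {2:e}
drop 6:u onto {4:u}
drop 7:u onto {6:u}
ground layer = {0:e, 3:u}
drop-orders for the pieces not yet dropped (sum over which currently-grounded one goes next):
  1 to go: {5} 1  {7} 1
  2 to go: {2,5} 1  {5,7} 2  {6,7} 1
  3 to go: {1,2,5} 1  {2,5,7} 3  {4,6,7} 1  {5,6,7} 3
  4 to go: {0,1,2,5} 1  {1,2,5,7} 4  {2,5,6,7} 6  {3,4,6,7} 1  {4,5,6,7} 4
  5 to go: {0,1,2,5,7} 5  {1,2,5,6,7} 10  {2,4,5,6,7} 10  {3,4,5,6,7} 5
  6 to go: {0,1,2,5,6,7} 15  {1,2,4,5,6,7} 20  {2,3,4,5,6,7} 15
  if 0:e drops first: 35 orders
  if 3:u drops first: 35 orders
heap linearizations: 70

70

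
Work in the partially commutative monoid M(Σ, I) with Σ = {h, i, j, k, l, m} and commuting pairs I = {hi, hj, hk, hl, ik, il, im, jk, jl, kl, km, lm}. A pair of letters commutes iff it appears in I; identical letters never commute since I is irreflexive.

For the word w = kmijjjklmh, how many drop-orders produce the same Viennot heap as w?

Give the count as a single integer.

720

0(k) covers ∅
1(m) covers ∅
2(i) covers ∅
3(j) covers 1:m, 2:i
4(j) covers 3:j
5(j) covers 4:j
6(k) covers 0:k
7(l) covers ∅
8(m) covers 5:j
9(h) covers 8:m
floor of heap: 0:k, 1:m, 2:i, 7:l
completions by unplaced set U, small U first (add the entries for U minus each lowest piece of U):
  |U|=1: {6}:1  {7}:1  {9}:1
  |U|=2: {0,6}:1  {6,7}:2  {6,9}:2  {7,9}:2  {8,9}:1
  |U|=3: {0,6,7}:3  {0,6,9}:3  {5,8,9}:1  {6,7,9}:6  {6,8,9}:3  {7,8,9}:3
  |U|=4: {0,6,7,9}:12  {0,6,8,9}:6  {4,5,8,9}:1  {5,6,8,9}:4  {5,7,8,9}:4  {6,7,8,9}:12
  |U|=5: {0,5,6,8,9}:10  {0,6,7,8,9}:30  {3,4,5,8,9}:1  {4,5,6,8,9}:5  {4,5,7,8,9}:5  {5,6,7,8,9}:20
  |U|=6: {0,4,5,6,8,9}:15  {0,5,6,7,8,9}:60  {1,3,4,5,8,9}:1  {2,3,4,5,8,9}:1  {3,4,5,6,8,9}:6  {3,4,5,7,8,9}:6  {4,5,6,7,8,9}:30
  |U|=7: {0,3,4,5,6,8,9}:21  {0,4,5,6,7,8,9}:105  {1,2,3,4,5,8,9}:2  {1,3,4,5,6,8,9}:7  {1,3,4,5,7,8,9}:7  {2,3,4,5,6,8,9}:7  {2,3,4,5,7,8,9}:7  {3,4,5,6,7,8,9}:42
  |U|=8: {0,1,3,4,5,6,8,9}:28  {0,2,3,4,5,6,8,9}:28  {0,3,4,5,6,7,8,9}:168  {1,2,3,4,5,6,8,9}:16  {1,2,3,4,5,7,8,9}:16  {1,3,4,5,6,7,8,9}:56  {2,3,4,5,6,7,8,9}:56
  start at 0(k): 144
  start at 1(m): 252
  start at 2(i): 252
  start at 7(l): 72
sum over floor = 720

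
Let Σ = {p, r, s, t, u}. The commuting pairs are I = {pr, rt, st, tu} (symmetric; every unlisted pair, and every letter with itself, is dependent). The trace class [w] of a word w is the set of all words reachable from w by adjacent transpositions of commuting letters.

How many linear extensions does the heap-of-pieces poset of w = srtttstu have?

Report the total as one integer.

#0=s has no predecessor
#1=r depends on [0:s]
#2=t has no predecessor
#3=t depends on [2:t]
#4=t depends on [3:t]
#5=s depends on [1:r]
#6=t depends on [4:t]
#7=u depends on [5:s]
sources: [0:s, 2:t]
N(rest) = Σ N(rest − s) over sources s of rest; N(one piece) = 1:
  size 1 → [6]=1  [7]=1
  size 2 → [4,6]=1  [5,7]=1  [6,7]=2
  size 3 → [1,5,7]=1  [3,4,6]=1  [4,6,7]=3  [5,6,7]=3
  size 4 → [0,1,5,7]=1  [1,5,6,7]=4  [2,3,4,6]=1  [3,4,6,7]=4  [4,5,6,7]=6
  size 5 → [0,1,5,6,7]=5  [1,4,5,6,7]=10  [2,3,4,6,7]=5  [3,4,5,6,7]=10
  size 6 → [0,1,4,5,6,7]=15  [1,3,4,5,6,7]=20  [2,3,4,5,6,7]=15
  first=0(s) contributes 35
  first=2(t) contributes 35
|[w]| = 70

70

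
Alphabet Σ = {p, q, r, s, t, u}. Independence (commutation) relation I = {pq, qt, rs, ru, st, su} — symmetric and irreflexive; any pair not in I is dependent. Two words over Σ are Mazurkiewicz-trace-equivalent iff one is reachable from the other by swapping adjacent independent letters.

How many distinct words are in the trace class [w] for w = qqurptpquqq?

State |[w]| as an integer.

#0=q has no predecessor
#1=q depends on [0:q]
#2=u depends on [1:q]
#3=r depends on [1:q]
#4=p depends on [2:u, 3:r]
#5=t depends on [4:p]
#6=p depends on [5:t]
#7=q depends on [2:u, 3:r]
#8=u depends on [6:p, 7:q]
#9=q depends on [8:u]
#10=q depends on [9:q]
sources: [0:q]
N(rest) = Σ N(rest − s) over sources s of rest; N(one piece) = 1:
  size 1 → [10]=1
  size 2 → [9,10]=1
  size 3 → [8,9,10]=1
  size 4 → [6,8,9,10]=1  [7,8,9,10]=1
  size 5 → [5,6,8,9,10]=1  [6,7,8,9,10]=2
  size 6 → [4,5,6,8,9,10]=1  [5,6,7,8,9,10]=3
  size 7 → [4,5,6,7,8,9,10]=4
  size 8 → [2,4,5,6,7,8,9,10]=4  [3,4,5,6,7,8,9,10]=4
  size 9 → [2,3,4,5,6,7,8,9,10]=8
  first=0(q) contributes 8

8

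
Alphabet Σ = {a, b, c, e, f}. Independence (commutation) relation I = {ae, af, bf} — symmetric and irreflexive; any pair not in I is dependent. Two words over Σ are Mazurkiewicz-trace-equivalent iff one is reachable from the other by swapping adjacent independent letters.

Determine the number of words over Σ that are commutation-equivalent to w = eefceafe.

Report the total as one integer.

4

#0=e has no predecessor
#1=e depends on [0:e]
#2=f depends on [1:e]
#3=c depends on [2:f]
#4=e depends on [3:c]
#5=a depends on [3:c]
#6=f depends on [4:e]
#7=e depends on [6:f]
sources: [0:e]
N(rest) = Σ N(rest − s) over sources s of rest; N(one piece) = 1:
  size 1 → [5]=1  [7]=1
  size 2 → [5,7]=2  [6,7]=1
  size 3 → [4,6,7]=1  [5,6,7]=3
  size 4 → [4,5,6,7]=4
  size 5 → [3,4,5,6,7]=4
  size 6 → [2,3,4,5,6,7]=4
  first=0(e) contributes 4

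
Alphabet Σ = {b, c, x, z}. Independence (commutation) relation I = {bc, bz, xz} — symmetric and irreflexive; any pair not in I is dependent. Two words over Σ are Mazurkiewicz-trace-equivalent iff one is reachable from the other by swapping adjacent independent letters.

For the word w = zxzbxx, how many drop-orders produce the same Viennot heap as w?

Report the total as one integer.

15

0(z) covers ∅
1(x) covers ∅
2(z) covers 0:z
3(b) covers 1:x
4(x) covers 3:b
5(x) covers 4:x
floor of heap: 0:z, 1:x
completions by unplaced set U, small U first (add the entries for U minus each lowest piece of U):
  |U|=1: {2}:1  {5}:1
  |U|=2: {0,2}:1  {2,5}:2  {4,5}:1
  |U|=3: {0,2,5}:3  {2,4,5}:3  {3,4,5}:1
  |U|=4: {0,2,4,5}:6  {1,3,4,5}:1  {2,3,4,5}:4
  start at 0(z): 5
  start at 1(x): 10
sum over floor = 15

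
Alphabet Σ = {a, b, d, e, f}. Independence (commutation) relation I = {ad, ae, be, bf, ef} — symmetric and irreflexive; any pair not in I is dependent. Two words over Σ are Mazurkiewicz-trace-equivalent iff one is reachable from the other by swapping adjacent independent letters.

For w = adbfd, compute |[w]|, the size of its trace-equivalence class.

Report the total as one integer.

4

#0=a has no predecessor
#1=d has no predecessor
#2=b depends on [0:a, 1:d]
#3=f depends on [0:a, 1:d]
#4=d depends on [2:b, 3:f]
sources: [0:a, 1:d]
N(rest) = Σ N(rest − s) over sources s of rest; N(one piece) = 1:
  size 1 → [4]=1
  size 2 → [2,4]=1  [3,4]=1
  size 3 → [2,3,4]=2
  first=0(a) contributes 2
  first=1(d) contributes 2
|[w]| = 4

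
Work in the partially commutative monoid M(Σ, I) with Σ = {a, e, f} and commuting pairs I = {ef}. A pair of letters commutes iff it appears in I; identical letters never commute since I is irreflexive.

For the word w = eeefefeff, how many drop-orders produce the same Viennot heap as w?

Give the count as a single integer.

piece 0:e — minimal
piece 1:e rests on {0:e}
piece 2:e rests on {1:e}
piece 3:f — minimal
piece 4:e rests on {2:e}
piece 5:f rests on {3:f}
piece 6:e rests on {4:e}
piece 7:f rests on {5:f}
piece 8:f rests on {7:f}
minimal pieces: {0:e, 3:f}
ways to finish when only these pieces remain (= sum over removing one remaining piece with nothing left below it):
  1 left: {6}→1  {8}→1
  2 left: {4,6}→1  {6,8}→2  {7,8}→1
  3 left: {2,4,6}→1  {4,6,8}→3  {5,7,8}→1  {6,7,8}→3
  4 left: {1,2,4,6}→1  {2,4,6,8}→4  {3,5,7,8}→1  {4,6,7,8}→6  {5,6,7,8}→4
  5 left: {0,1,2,4,6}→1  {1,2,4,6,8}→5  {2,4,6,7,8}→10  {3,5,6,7,8}→5  {4,5,6,7,8}→10
  6 left: {0,1,2,4,6,8}→6  {1,2,4,6,7,8}→15  {2,4,5,6,7,8}→20  {3,4,5,6,7,8}→15
  7 left: {0,1,2,4,6,7,8}→21  {1,2,4,5,6,7,8}→35  {2,3,4,5,6,7,8}→35
  placing 0:e first → 70 extensions
  placing 3:f first → 56 extensions
total linear extensions = 126

126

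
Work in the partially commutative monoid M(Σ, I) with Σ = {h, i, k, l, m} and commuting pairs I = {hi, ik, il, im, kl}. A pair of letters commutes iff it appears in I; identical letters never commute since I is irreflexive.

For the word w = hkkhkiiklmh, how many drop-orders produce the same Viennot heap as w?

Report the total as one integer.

165

drop 0:h onto floor
drop 1:k onto {0:h}
drop 2:k onto {1:k}
drop 3:h onto {2:k}
drop 4:k onto {3:h}
drop 5:i onto floor
drop 6:i onto {5:i}
drop 7:k onto {4:k}
drop 8:l onto {3:h}
drop 9:m onto {7:k, 8:l}
drop 10:h onto {9:m}
ground layer = {0:h, 5:i}
drop-orders for the pieces not yet dropped (sum over which currently-grounded one goes next):
  1 to go: {6} 1  {10} 1
  2 to go: {5,6} 1  {6,10} 2  {9,10} 1
  3 to go: {5,6,10} 3  {6,9,10} 3  {7,9,10} 1  {8,9,10} 1
  4 to go: {4,7,9,10} 1  {5,6,9,10} 6  {6,7,9,10} 4  {6,8,9,10} 4  {7,8,9,10} 2
  5 to go: {4,6,7,9,10} 5  {4,7,8,9,10} 3  {5,6,7,9,10} 10  {5,6,8,9,10} 10  {6,7,8,9,10} 10
  6 to go: {3,4,7,8,9,10} 3  {4,5,6,7,9,10} 15  {4,6,7,8,9,10} 18  {5,6,7,8,9,10} 30
  7 to go: {2,3,4,7,8,9,10} 3  {3,4,6,7,8,9,10} 21  {4,5,6,7,8,9,10} 63
  8 to go: {1,2,3,4,7,8,9,10} 3  {2,3,4,6,7,8,9,10} 24  {3,4,5,6,7,8,9,10} 84
  9 to go: {0,1,2,3,4,7,8,9,10} 3  {1,2,3,4,6,7,8,9,10} 27  {2,3,4,5,6,7,8,9,10} 108
  if 0:h drops first: 135 orders
  if 5:i drops first: 30 orders
heap linearizations: 165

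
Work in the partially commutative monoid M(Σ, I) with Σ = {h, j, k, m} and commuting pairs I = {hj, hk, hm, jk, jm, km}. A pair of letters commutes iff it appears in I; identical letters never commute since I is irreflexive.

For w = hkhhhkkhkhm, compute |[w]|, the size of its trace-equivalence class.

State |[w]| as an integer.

#0=h has no predecessor
#1=k has no predecessor
#2=h depends on [0:h]
#3=h depends on [2:h]
#4=h depends on [3:h]
#5=k depends on [1:k]
#6=k depends on [5:k]
#7=h depends on [4:h]
#8=k depends on [6:k]
#9=h depends on [7:h]
#10=m has no predecessor
sources: [0:h, 1:k, 10:m]
N(rest) = Σ N(rest − s) over sources s of rest; N(one piece) = 1:
  size 1 → [8]=1  [9]=1  [10]=1
  size 2 → [6,8]=1  [7,9]=1  [8,9]=2  [8,10]=2  [9,10]=2
  size 3 → [4,7,9]=1  [5,6,8]=1  [6,8,9]=3  [6,8,10]=3  [7,8,9]=3  [7,9,10]=3  [8,9,10]=6
  size 4 → [1,5,6,8]=1  [3,4,7,9]=1  [4,7,8,9]=4  [4,7,9,10]=4  [5,6,8,9]=4  [5,6,8,10]=4  [6,7,8,9]=6  [6,8,9,10]=12  [7,8,9,10]=12
  size 5 → [1,5,6,8,9]=5  [1,5,6,8,10]=5  [2,3,4,7,9]=1  [3,4,7,8,9]=5  [3,4,7,9,10]=5  [4,6,7,8,9]=10  [4,7,8,9,10]=20  [5,6,7,8,9]=10  [5,6,8,9,10]=20  [6,7,8,9,10]=30
  size 6 → [0,2,3,4,7,9]=1  [1,5,6,7,8,9]=15  [1,5,6,8,9,10]=30  [2,3,4,7,8,9]=6  [2,3,4,7,9,10]=6  [3,4,6,7,8,9]=15  [3,4,7,8,9,10]=30  [4,5,6,7,8,9]=20  [4,6,7,8,9,10]=60  [5,6,7,8,9,10]=60
  size 7 → [0,2,3,4,7,8,9]=7  [0,2,3,4,7,9,10]=7  [1,4,5,6,7,8,9]=35  [1,5,6,7,8,9,10]=105  [2,3,4,6,7,8,9]=21  [2,3,4,7,8,9,10]=42  [3,4,5,6,7,8,9]=35  [3,4,6,7,8,9,10]=105  [4,5,6,7,8,9,10]=140
  size 8 → [0,2,3,4,6,7,8,9]=28  [0,2,3,4,7,8,9,10]=56  [1,3,4,5,6,7,8,9]=70  [1,4,5,6,7,8,9,10]=280  [2,3,4,5,6,7,8,9]=56  [2,3,4,6,7,8,9,10]=168  [3,4,5,6,7,8,9,10]=280
  size 9 → [0,2,3,4,5,6,7,8,9]=84  [0,2,3,4,6,7,8,9,10]=252  [1,2,3,4,5,6,7,8,9]=126  [1,3,4,5,6,7,8,9,10]=630  [2,3,4,5,6,7,8,9,10]=504
  first=0(h) contributes 1260
  first=1(k) contributes 840
  first=10(m) contributes 210
|[w]| = 2310

2310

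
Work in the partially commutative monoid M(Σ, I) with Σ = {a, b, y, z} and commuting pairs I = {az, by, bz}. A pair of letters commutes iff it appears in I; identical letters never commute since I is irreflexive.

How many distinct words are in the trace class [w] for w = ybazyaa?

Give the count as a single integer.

5

drop 0:y onto floor
drop 1:b onto floor
drop 2:a onto {0:y, 1:b}
drop 3:z onto {0:y}
drop 4:y onto {2:a, 3:z}
drop 5:a onto {4:y}
drop 6:a onto {5:a}
ground layer = {0:y, 1:b}
drop-orders for the pieces not yet dropped (sum over which currently-grounded one goes next):
  1 to go: {6} 1
  2 to go: {5,6} 1
  3 to go: {4,5,6} 1
  4 to go: {2,4,5,6} 1  {3,4,5,6} 1
  5 to go: {1,2,4,5,6} 1  {2,3,4,5,6} 2
  if 0:y drops first: 3 orders
  if 1:b drops first: 2 orders
heap linearizations: 5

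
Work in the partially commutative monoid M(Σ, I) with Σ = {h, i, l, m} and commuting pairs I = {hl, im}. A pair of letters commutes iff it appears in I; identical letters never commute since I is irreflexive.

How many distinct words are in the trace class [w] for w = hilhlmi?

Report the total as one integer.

6

#0=h has no predecessor
#1=i depends on [0:h]
#2=l depends on [1:i]
#3=h depends on [1:i]
#4=l depends on [2:l]
#5=m depends on [3:h, 4:l]
#6=i depends on [3:h, 4:l]
sources: [0:h]
N(rest) = Σ N(rest − s) over sources s of rest; N(one piece) = 1:
  size 1 → [5]=1  [6]=1
  size 2 → [5,6]=2
  size 3 → [3,5,6]=2  [4,5,6]=2
  size 4 → [2,4,5,6]=2  [3,4,5,6]=4
  size 5 → [2,3,4,5,6]=6
  first=0(h) contributes 6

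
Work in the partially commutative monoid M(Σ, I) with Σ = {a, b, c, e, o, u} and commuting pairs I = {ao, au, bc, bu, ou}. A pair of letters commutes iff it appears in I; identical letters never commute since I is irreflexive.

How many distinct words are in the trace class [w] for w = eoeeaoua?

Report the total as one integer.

#0=e has no predecessor
#1=o depends on [0:e]
#2=e depends on [1:o]
#3=e depends on [2:e]
#4=a depends on [3:e]
#5=o depends on [3:e]
#6=u depends on [3:e]
#7=a depends on [4:a]
sources: [0:e]
N(rest) = Σ N(rest − s) over sources s of rest; N(one piece) = 1:
  size 1 → [5]=1  [6]=1  [7]=1
  size 2 → [4,7]=1  [5,6]=2  [5,7]=2  [6,7]=2
  size 3 → [4,5,7]=3  [4,6,7]=3  [5,6,7]=6
  size 4 → [4,5,6,7]=12
  size 5 → [3,4,5,6,7]=12
  size 6 → [2,3,4,5,6,7]=12
  first=0(e) contributes 12

12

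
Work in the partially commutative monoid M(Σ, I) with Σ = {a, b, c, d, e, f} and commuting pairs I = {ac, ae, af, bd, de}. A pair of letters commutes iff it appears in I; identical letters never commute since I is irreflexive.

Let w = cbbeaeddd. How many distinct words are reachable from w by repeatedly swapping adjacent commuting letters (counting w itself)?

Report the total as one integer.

15

piece 0:c — minimal
piece 1:b rests on {0:c}
piece 2:b rests on {1:b}
piece 3:e rests on {2:b}
piece 4:a rests on {2:b}
piece 5:e rests on {3:e}
piece 6:d rests on {4:a}
piece 7:d rests on {6:d}
piece 8:d rests on {7:d}
minimal pieces: {0:c}
ways to finish when only these pieces remain (= sum over removing one remaining piece with nothing left below it):
  1 left: {5}→1  {8}→1
  2 left: {3,5}→1  {5,8}→2  {7,8}→1
  3 left: {3,5,8}→3  {5,7,8}→3  {6,7,8}→1
  4 left: {3,5,7,8}→6  {4,6,7,8}→1  {5,6,7,8}→4
  5 left: {3,5,6,7,8}→10  {4,5,6,7,8}→5
  6 left: {3,4,5,6,7,8}→15
  7 left: {2,3,4,5,6,7,8}→15
  placing 0:c first → 15 extensions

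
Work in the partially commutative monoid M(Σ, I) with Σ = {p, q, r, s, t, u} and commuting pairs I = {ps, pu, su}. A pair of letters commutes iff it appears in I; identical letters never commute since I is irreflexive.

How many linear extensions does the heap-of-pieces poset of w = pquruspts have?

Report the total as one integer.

#0=p has no predecessor
#1=q depends on [0:p]
#2=u depends on [1:q]
#3=r depends on [2:u]
#4=u depends on [3:r]
#5=s depends on [3:r]
#6=p depends on [3:r]
#7=t depends on [4:u, 5:s, 6:p]
#8=s depends on [7:t]
sources: [0:p]
N(rest) = Σ N(rest − s) over sources s of rest; N(one piece) = 1:
  size 1 → [8]=1
  size 2 → [7,8]=1
  size 3 → [4,7,8]=1  [5,7,8]=1  [6,7,8]=1
  size 4 → [4,5,7,8]=2  [4,6,7,8]=2  [5,6,7,8]=2
  size 5 → [4,5,6,7,8]=6
  size 6 → [3,4,5,6,7,8]=6
  size 7 → [2,3,4,5,6,7,8]=6
  first=0(p) contributes 6

6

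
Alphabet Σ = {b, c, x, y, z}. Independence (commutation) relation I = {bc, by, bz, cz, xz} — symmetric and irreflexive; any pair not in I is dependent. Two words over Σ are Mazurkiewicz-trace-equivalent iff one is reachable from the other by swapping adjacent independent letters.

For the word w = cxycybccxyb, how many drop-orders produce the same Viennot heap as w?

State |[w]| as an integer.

piece 0:c — minimal
piece 1:x rests on {0:c}
piece 2:y rests on {1:x}
piece 3:c rests on {2:y}
piece 4:y rests on {3:c}
piece 5:b rests on {1:x}
piece 6:c rests on {4:y}
piece 7:c rests on {6:c}
piece 8:x rests on {5:b, 7:c}
piece 9:y rests on {8:x}
piece 10:b rests on {8:x}
minimal pieces: {0:c}
ways to finish when only these pieces remain (= sum over removing one remaining piece with nothing left below it):
  1 left: {9}→1  {10}→1
  2 left: {9,10}→2
  3 left: {8,9,10}→2
  4 left: {5,8,9,10}→2  {7,8,9,10}→2
  5 left: {5,7,8,9,10}→4  {6,7,8,9,10}→2
  6 left: {4,6,7,8,9,10}→2  {5,6,7,8,9,10}→6
  7 left: {3,4,6,7,8,9,10}→2  {4,5,6,7,8,9,10}→8
  8 left: {2,3,4,6,7,8,9,10}→2  {3,4,5,6,7,8,9,10}→10
  9 left: {2,3,4,5,6,7,8,9,10}→12
  placing 0:c first → 12 extensions

12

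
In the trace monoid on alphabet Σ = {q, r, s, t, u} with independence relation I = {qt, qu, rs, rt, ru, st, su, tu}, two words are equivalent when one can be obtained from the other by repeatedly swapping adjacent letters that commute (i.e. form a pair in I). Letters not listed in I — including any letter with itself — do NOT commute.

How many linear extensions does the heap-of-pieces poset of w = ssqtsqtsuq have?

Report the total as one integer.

360

drop 0:s onto floor
drop 1:s onto {0:s}
drop 2:q onto {1:s}
drop 3:t onto floor
drop 4:s onto {2:q}
drop 5:q onto {4:s}
drop 6:t onto {3:t}
drop 7:s onto {5:q}
drop 8:u onto floor
drop 9:q onto {7:s}
ground layer = {0:s, 3:t, 8:u}
drop-orders for the pieces not yet dropped (sum over which currently-grounded one goes next):
  1 to go: {6} 1  {8} 1  {9} 1
  2 to go: {3,6} 1  {6,8} 2  {6,9} 2  {7,9} 1  {8,9} 2
  3 to go: {3,6,8} 3  {3,6,9} 3  {5,7,9} 1  {6,7,9} 3  {6,8,9} 6  {7,8,9} 3
  4 to go: {3,6,7,9} 6  {3,6,8,9} 12  {4,5,7,9} 1  {5,6,7,9} 4  {5,7,8,9} 4  {6,7,8,9} 12
  5 to go: {2,4,5,7,9} 1  {3,5,6,7,9} 10  {3,6,7,8,9} 30  {4,5,6,7,9} 5  {4,5,7,8,9} 5  {5,6,7,8,9} 20
  6 to go: {1,2,4,5,7,9} 1  {2,4,5,6,7,9} 6  {2,4,5,7,8,9} 6  {3,4,5,6,7,9} 15  {3,5,6,7,8,9} 60  {4,5,6,7,8,9} 30
  7 to go: {0,1,2,4,5,7,9} 1  {1,2,4,5,6,7,9} 7  {1,2,4,5,7,8,9} 7  {2,3,4,5,6,7,9} 21  {2,4,5,6,7,8,9} 42  {3,4,5,6,7,8,9} 105
  8 to go: {0,1,2,4,5,6,7,9} 8  {0,1,2,4,5,7,8,9} 8  {1,2,3,4,5,6,7,9} 28  {1,2,4,5,6,7,8,9} 56  {2,3,4,5,6,7,8,9} 168
  if 0:s drops first: 252 orders
  if 3:t drops first: 72 orders
  if 8:u drops first: 36 orders
heap linearizations: 360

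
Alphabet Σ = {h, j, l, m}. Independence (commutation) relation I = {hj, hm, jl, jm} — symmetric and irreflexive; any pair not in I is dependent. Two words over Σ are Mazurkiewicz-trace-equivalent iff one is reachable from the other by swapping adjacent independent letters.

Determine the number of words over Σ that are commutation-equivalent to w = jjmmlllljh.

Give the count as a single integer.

120

0(j) covers ∅
1(j) covers 0:j
2(m) covers ∅
3(m) covers 2:m
4(l) covers 3:m
5(l) covers 4:l
6(l) covers 5:l
7(l) covers 6:l
8(j) covers 1:j
9(h) covers 7:l
floor of heap: 0:j, 2:m
completions by unplaced set U, small U first (add the entries for U minus each lowest piece of U):
  |U|=1: {8}:1  {9}:1
  |U|=2: {1,8}:1  {7,9}:1  {8,9}:2
  |U|=3: {0,1,8}:1  {1,8,9}:3  {6,7,9}:1  {7,8,9}:3
  |U|=4: {0,1,8,9}:4  {1,7,8,9}:6  {5,6,7,9}:1  {6,7,8,9}:4
  |U|=5: {0,1,7,8,9}:10  {1,6,7,8,9}:10  {4,5,6,7,9}:1  {5,6,7,8,9}:5
  |U|=6: {0,1,6,7,8,9}:20  {1,5,6,7,8,9}:15  {3,4,5,6,7,9}:1  {4,5,6,7,8,9}:6
  |U|=7: {0,1,5,6,7,8,9}:35  {1,4,5,6,7,8,9}:21  {2,3,4,5,6,7,9}:1  {3,4,5,6,7,8,9}:7
  |U|=8: {0,1,4,5,6,7,8,9}:56  {1,3,4,5,6,7,8,9}:28  {2,3,4,5,6,7,8,9}:8
  start at 0(j): 36
  start at 2(m): 84
sum over floor = 120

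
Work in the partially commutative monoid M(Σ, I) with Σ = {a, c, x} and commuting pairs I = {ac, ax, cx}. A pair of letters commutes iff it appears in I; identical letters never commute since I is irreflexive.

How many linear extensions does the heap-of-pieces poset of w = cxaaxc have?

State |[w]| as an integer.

piece 0:c — minimal
piece 1:x — minimal
piece 2:a — minimal
piece 3:a rests on {2:a}
piece 4:x rests on {1:x}
piece 5:c rests on {0:c}
minimal pieces: {0:c, 1:x, 2:a}
ways to finish when only these pieces remain (= sum over removing one remaining piece with nothing left below it):
  1 left: {3}→1  {4}→1  {5}→1
  2 left: {0,5}→1  {1,4}→1  {2,3}→1  {3,4}→2  {3,5}→2  {4,5}→2
  3 left: {0,3,5}→3  {0,4,5}→3  {1,3,4}→3  {1,4,5}→3  {2,3,4}→3  {2,3,5}→3  {3,4,5}→6
  4 left: {0,1,4,5}→6  {0,2,3,5}→6  {0,3,4,5}→12  {1,2,3,4}→6  {1,3,4,5}→12  {2,3,4,5}→12
  placing 0:c first → 30 extensions
  placing 1:x first → 30 extensions
  placing 2:a first → 30 extensions
total linear extensions = 90

90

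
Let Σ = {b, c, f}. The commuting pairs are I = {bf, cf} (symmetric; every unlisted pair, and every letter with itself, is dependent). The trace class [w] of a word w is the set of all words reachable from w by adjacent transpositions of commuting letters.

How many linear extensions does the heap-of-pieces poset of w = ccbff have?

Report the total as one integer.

drop 0:c onto floor
drop 1:c onto {0:c}
drop 2:b onto {1:c}
drop 3:f onto floor
drop 4:f onto {3:f}
ground layer = {0:c, 3:f}
drop-orders for the pieces not yet dropped (sum over which currently-grounded one goes next):
  1 to go: {2} 1  {4} 1
  2 to go: {1,2} 1  {2,4} 2  {3,4} 1
  3 to go: {0,1,2} 1  {1,2,4} 3  {2,3,4} 3
  if 0:c drops first: 6 orders
  if 3:f drops first: 4 orders
heap linearizations: 10

10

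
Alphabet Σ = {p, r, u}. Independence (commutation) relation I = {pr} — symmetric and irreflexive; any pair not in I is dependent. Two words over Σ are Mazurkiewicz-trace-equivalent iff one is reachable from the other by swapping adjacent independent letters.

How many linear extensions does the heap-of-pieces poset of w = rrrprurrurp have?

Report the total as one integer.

0(r) covers ∅
1(r) covers 0:r
2(r) covers 1:r
3(p) covers ∅
4(r) covers 2:r
5(u) covers 3:p, 4:r
6(r) covers 5:u
7(r) covers 6:r
8(u) covers 7:r
9(r) covers 8:u
10(p) covers 8:u
floor of heap: 0:r, 3:p
completions by unplaced set U, small U first (add the entries for U minus each lowest piece of U):
  |U|=1: {9}:1  {10}:1
  |U|=2: {9,10}:2
  |U|=3: {8,9,10}:2
  |U|=4: {7,8,9,10}:2
  |U|=5: {6,7,8,9,10}:2
  |U|=6: {5,6,7,8,9,10}:2
  |U|=7: {3,5,6,7,8,9,10}:2  {4,5,6,7,8,9,10}:2
  |U|=8: {2,4,5,6,7,8,9,10}:2  {3,4,5,6,7,8,9,10}:4
  |U|=9: {1,2,4,5,6,7,8,9,10}:2  {2,3,4,5,6,7,8,9,10}:6
  start at 0(r): 8
  start at 3(p): 2
sum over floor = 10

10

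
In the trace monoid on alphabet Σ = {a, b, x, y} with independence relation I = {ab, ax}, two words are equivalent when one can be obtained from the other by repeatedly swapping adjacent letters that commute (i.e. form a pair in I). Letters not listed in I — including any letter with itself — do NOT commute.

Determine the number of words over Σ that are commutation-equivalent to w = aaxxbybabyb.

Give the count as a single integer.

30

0(a) covers ∅
1(a) covers 0:a
2(x) covers ∅
3(x) covers 2:x
4(b) covers 3:x
5(y) covers 1:a, 4:b
6(b) covers 5:y
7(a) covers 5:y
8(b) covers 6:b
9(y) covers 7:a, 8:b
10(b) covers 9:y
floor of heap: 0:a, 2:x
completions by unplaced set U, small U first (add the entries for U minus each lowest piece of U):
  |U|=1: {10}:1
  |U|=2: {9,10}:1
  |U|=3: {7,9,10}:1  {8,9,10}:1
  |U|=4: {6,8,9,10}:1  {7,8,9,10}:2
  |U|=5: {6,7,8,9,10}:3
  |U|=6: {5,6,7,8,9,10}:3
  |U|=7: {1,5,6,7,8,9,10}:3  {4,5,6,7,8,9,10}:3
  |U|=8: {0,1,5,6,7,8,9,10}:3  {1,4,5,6,7,8,9,10}:6  {3,4,5,6,7,8,9,10}:3
  |U|=9: {0,1,4,5,6,7,8,9,10}:9  {1,3,4,5,6,7,8,9,10}:9  {2,3,4,5,6,7,8,9,10}:3
  start at 0(a): 12
  start at 2(x): 18
sum over floor = 30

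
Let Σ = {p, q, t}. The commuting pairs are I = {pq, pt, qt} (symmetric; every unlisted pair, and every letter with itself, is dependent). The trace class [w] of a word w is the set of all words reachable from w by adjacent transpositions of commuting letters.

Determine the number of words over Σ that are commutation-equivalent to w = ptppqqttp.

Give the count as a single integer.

0(p) covers ∅
1(t) covers ∅
2(p) covers 0:p
3(p) covers 2:p
4(q) covers ∅
5(q) covers 4:q
6(t) covers 1:t
7(t) covers 6:t
8(p) covers 3:p
floor of heap: 0:p, 1:t, 4:q
completions by unplaced set U, small U first (add the entries for U minus each lowest piece of U):
  |U|=1: {5}:1  {7}:1  {8}:1
  |U|=2: {3,8}:1  {4,5}:1  {5,7}:2  {5,8}:2  {6,7}:1  {7,8}:2
  |U|=3: {1,6,7}:1  {2,3,8}:1  {3,5,8}:3  {3,7,8}:3  {4,5,7}:3  {4,5,8}:3  {5,6,7}:3  {5,7,8}:6  {6,7,8}:3
  |U|=4: {0,2,3,8}:1  {1,5,6,7}:4  {1,6,7,8}:4  {2,3,5,8}:4  {2,3,7,8}:4  {3,4,5,8}:6  {3,5,7,8}:12  {3,6,7,8}:6  {4,5,6,7}:6  {4,5,7,8}:12  {5,6,7,8}:12
  |U|=5: {0,2,3,5,8}:5  {0,2,3,7,8}:5  {1,3,6,7,8}:10  {1,4,5,6,7}:10  {1,5,6,7,8}:20  {2,3,4,5,8}:10  {2,3,5,7,8}:20  {2,3,6,7,8}:10  {3,4,5,7,8}:30  {3,5,6,7,8}:30  {4,5,6,7,8}:30
  |U|=6: {0,2,3,4,5,8}:15  {0,2,3,5,7,8}:30  {0,2,3,6,7,8}:15  {1,2,3,6,7,8}:20  {1,3,5,6,7,8}:60  {1,4,5,6,7,8}:60  {2,3,4,5,7,8}:60  {2,3,5,6,7,8}:60  {3,4,5,6,7,8}:90
  |U|=7: {0,1,2,3,6,7,8}:35  {0,2,3,4,5,7,8}:105  {0,2,3,5,6,7,8}:105  {1,2,3,5,6,7,8}:140  {1,3,4,5,6,7,8}:210  {2,3,4,5,6,7,8}:210
  start at 0(p): 560
  start at 1(t): 420
  start at 4(q): 280
sum over floor = 1260

1260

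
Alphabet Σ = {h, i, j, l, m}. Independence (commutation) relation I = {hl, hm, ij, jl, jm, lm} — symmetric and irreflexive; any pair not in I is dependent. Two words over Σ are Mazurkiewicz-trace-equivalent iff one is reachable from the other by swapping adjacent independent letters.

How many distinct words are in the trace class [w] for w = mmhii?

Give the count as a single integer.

3

piece 0:m — minimal
piece 1:m rests on {0:m}
piece 2:h — minimal
piece 3:i rests on {1:m, 2:h}
piece 4:i rests on {3:i}
minimal pieces: {0:m, 2:h}
ways to finish when only these pieces remain (= sum over removing one remaining piece with nothing left below it):
  1 left: {4}→1
  2 left: {3,4}→1
  3 left: {1,3,4}→1  {2,3,4}→1
  placing 0:m first → 2 extensions
  placing 2:h first → 1 extensions
total linear extensions = 3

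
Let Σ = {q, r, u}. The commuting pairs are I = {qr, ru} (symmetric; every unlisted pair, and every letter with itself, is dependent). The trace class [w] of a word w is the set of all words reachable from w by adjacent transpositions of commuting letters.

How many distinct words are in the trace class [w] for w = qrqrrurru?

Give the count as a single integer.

0(q) covers ∅
1(r) covers ∅
2(q) covers 0:q
3(r) covers 1:r
4(r) covers 3:r
5(u) covers 2:q
6(r) covers 4:r
7(r) covers 6:r
8(u) covers 5:u
floor of heap: 0:q, 1:r
completions by unplaced set U, small U first (add the entries for U minus each lowest piece of U):
  |U|=1: {7}:1  {8}:1
  |U|=2: {5,8}:1  {6,7}:1  {7,8}:2
  |U|=3: {2,5,8}:1  {4,6,7}:1  {5,7,8}:3  {6,7,8}:3
  |U|=4: {0,2,5,8}:1  {2,5,7,8}:4  {3,4,6,7}:1  {4,6,7,8}:4  {5,6,7,8}:6
  |U|=5: {0,2,5,7,8}:5  {1,3,4,6,7}:1  {2,5,6,7,8}:10  {3,4,6,7,8}:5  {4,5,6,7,8}:10
  |U|=6: {0,2,5,6,7,8}:15  {1,3,4,6,7,8}:6  {2,4,5,6,7,8}:20  {3,4,5,6,7,8}:15
  |U|=7: {0,2,4,5,6,7,8}:35  {1,3,4,5,6,7,8}:21  {2,3,4,5,6,7,8}:35
  start at 0(q): 56
  start at 1(r): 70
sum over floor = 126

126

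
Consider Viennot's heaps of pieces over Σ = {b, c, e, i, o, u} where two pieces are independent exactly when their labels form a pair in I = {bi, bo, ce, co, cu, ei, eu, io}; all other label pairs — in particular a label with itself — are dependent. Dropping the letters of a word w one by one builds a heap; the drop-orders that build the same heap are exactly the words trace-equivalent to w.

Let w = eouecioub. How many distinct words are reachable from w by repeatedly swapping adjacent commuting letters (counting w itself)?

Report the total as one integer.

piece 0:e — minimal
piece 1:o rests on {0:e}
piece 2:u rests on {1:o}
piece 3:e rests on {1:o}
piece 4:c — minimal
piece 5:i rests on {2:u, 4:c}
piece 6:o rests on {2:u, 3:e}
piece 7:u rests on {5:i, 6:o}
piece 8:b rests on {7:u}
minimal pieces: {0:e, 4:c}
ways to finish when only these pieces remain (= sum over removing one remaining piece with nothing left below it):
  1 left: {8}→1
  2 left: {7,8}→1
  3 left: {5,7,8}→1  {6,7,8}→1
  4 left: {3,6,7,8}→1  {4,5,7,8}→1  {5,6,7,8}→2
  5 left: {2,5,6,7,8}→2  {3,5,6,7,8}→3  {4,5,6,7,8}→3
  6 left: {2,3,5,6,7,8}→5  {2,4,5,6,7,8}→5  {3,4,5,6,7,8}→6
  7 left: {1,2,3,5,6,7,8}→5  {2,3,4,5,6,7,8}→16
  placing 0:e first → 21 extensions
  placing 4:c first → 5 extensions
total linear extensions = 26

26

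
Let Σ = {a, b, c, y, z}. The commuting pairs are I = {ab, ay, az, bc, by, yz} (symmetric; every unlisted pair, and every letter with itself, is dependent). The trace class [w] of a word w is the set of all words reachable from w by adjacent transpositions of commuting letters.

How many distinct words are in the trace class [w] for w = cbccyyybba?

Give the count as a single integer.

drop 0:c onto floor
drop 1:b onto floor
drop 2:c onto {0:c}
drop 3:c onto {2:c}
drop 4:y onto {3:c}
drop 5:y onto {4:y}
drop 6:y onto {5:y}
drop 7:b onto {1:b}
drop 8:b onto {7:b}
drop 9:a onto {3:c}
ground layer = {0:c, 1:b}
drop-orders for the pieces not yet dropped (sum over which currently-grounded one goes next):
  1 to go: {6} 1  {8} 1  {9} 1
  2 to go: {5,6} 1  {6,8} 2  {6,9} 2  {7,8} 1  {8,9} 2
  3 to go: {1,7,8} 1  {4,5,6} 1  {5,6,8} 3  {5,6,9} 3  {6,7,8} 3  {6,8,9} 6  {7,8,9} 3
  4 to go: {1,6,7,8} 4  {1,7,8,9} 4  {4,5,6,8} 4  {4,5,6,9} 4  {5,6,7,8} 6  {5,6,8,9} 12  {6,7,8,9} 12
  5 to go: {1,5,6,7,8} 10  {1,6,7,8,9} 20  {3,4,5,6,9} 4  {4,5,6,7,8} 10  {4,5,6,8,9} 20  {5,6,7,8,9} 30
  6 to go: {1,4,5,6,7,8} 20  {1,5,6,7,8,9} 60  {2,3,4,5,6,9} 4  {3,4,5,6,8,9} 24  {4,5,6,7,8,9} 60
  7 to go: {0,2,3,4,5,6,9} 4  {1,4,5,6,7,8,9} 140  {2,3,4,5,6,8,9} 28  {3,4,5,6,7,8,9} 84
  8 to go: {0,2,3,4,5,6,8,9} 32  {1,3,4,5,6,7,8,9} 224  {2,3,4,5,6,7,8,9} 112
  if 0:c drops first: 336 orders
  if 1:b drops first: 144 orders
heap linearizations: 480

480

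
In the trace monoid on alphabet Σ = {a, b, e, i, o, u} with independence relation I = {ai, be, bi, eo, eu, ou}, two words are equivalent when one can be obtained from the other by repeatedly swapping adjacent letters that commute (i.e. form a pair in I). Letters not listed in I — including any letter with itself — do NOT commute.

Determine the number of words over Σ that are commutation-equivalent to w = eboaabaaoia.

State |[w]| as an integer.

#0=e has no predecessor
#1=b has no predecessor
#2=o depends on [1:b]
#3=a depends on [0:e, 2:o]
#4=a depends on [3:a]
#5=b depends on [4:a]
#6=a depends on [5:b]
#7=a depends on [6:a]
#8=o depends on [7:a]
#9=i depends on [8:o]
#10=a depends on [8:o]
sources: [0:e, 1:b]
N(rest) = Σ N(rest − s) over sources s of rest; N(one piece) = 1:
  size 1 → [9]=1  [10]=1
  size 2 → [9,10]=2
  size 3 → [8,9,10]=2
  size 4 → [7,8,9,10]=2
  size 5 → [6,7,8,9,10]=2
  size 6 → [5,6,7,8,9,10]=2
  size 7 → [4,5,6,7,8,9,10]=2
  size 8 → [3,4,5,6,7,8,9,10]=2
  size 9 → [0,3,4,5,6,7,8,9,10]=2  [2,3,4,5,6,7,8,9,10]=2
  first=0(e) contributes 2
  first=1(b) contributes 4
|[w]| = 6

6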